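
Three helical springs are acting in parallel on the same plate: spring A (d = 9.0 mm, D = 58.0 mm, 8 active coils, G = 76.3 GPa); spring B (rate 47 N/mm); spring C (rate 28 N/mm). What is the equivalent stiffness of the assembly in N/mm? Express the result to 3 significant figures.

115 N/mm

k_A = Gd⁴/(8D³N_a) = (76.3×10³)(9.0⁴)/(8·58.0³·8) = 40.089 N/mm
Parallel: k_eq = 40.089 + 47 + 28 = 115.09 N/mm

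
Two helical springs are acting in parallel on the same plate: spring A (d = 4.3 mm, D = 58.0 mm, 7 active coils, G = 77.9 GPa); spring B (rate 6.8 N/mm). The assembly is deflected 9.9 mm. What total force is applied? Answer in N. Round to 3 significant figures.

91.5 N

k_A = Gd⁴/(8D³N_a) = (77.9×10³)(4.3⁴)/(8·58.0³·7) = 2.4375 N/mm
Parallel: k_eq = 2.4375 + 6.8 = 9.2375 N/mm
F = k_eq·δ = 9.2375·9.9 = 91.451 N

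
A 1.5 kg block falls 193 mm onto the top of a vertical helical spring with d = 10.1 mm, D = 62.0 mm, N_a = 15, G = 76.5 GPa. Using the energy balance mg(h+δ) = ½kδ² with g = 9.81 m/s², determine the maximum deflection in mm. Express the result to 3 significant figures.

k = Gd⁴/(8D³N_a) = (76.5×10³)(10.1⁴)/(8·62.0³·15) = 27.835 N/mm
W = mg = 1.5 × 9.81 = 14.715 N
½kδ² − Wδ − Wh = 0 → δ = (W + √(W² + 2kWh))/k
δ = (14.715 + √(216.53 + 158102))/27.835 = (14.715 + 397.89)/27.835 = 14.823 mm

14.8 mm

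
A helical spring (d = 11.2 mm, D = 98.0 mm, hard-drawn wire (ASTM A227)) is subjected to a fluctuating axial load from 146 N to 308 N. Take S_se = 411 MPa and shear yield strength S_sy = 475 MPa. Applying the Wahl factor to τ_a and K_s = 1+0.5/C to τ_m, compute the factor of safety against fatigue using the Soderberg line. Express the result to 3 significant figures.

C = D/d = 98.0/11.2 = 8.7500; K_W = (4C−1)/(4C−4)+0.615/C = 1.1671; K_s = 1+0.5/C = 1.0571
F_a = (F_max−F_min)/2 = 81 N; F_m = (F_max+F_min)/2 = 227 N
τ_a = K_W·8F_aD/(πd³) = 1.1671 × 14.388 = 16.792 MPa
τ_m = K_s·8F_mD/(πd³) = 1.0571 × 40.322 = 42.626 MPa
Soderberg: 1/n_f = τ_a/S_se + τ_m/S_sy = 16.792/411 + 42.626/475 = 0.04086 + 0.08974 = 0.13059
n_f = 1/0.13059 = 7.657

7.66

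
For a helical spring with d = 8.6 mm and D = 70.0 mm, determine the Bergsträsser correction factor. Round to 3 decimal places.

C = D/d = 70.0/8.6 = 8.1395
K_B = (4C+2)/(4C−3) = 34.558/29.558 = 1.1692

1.169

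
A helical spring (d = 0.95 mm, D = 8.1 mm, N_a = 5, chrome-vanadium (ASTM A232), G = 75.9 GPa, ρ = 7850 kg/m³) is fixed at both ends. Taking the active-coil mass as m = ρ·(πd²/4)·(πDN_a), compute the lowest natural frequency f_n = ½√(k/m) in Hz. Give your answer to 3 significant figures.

1010 Hz

k = Gd⁴/(8D³N_a) = (75.9×10³)(0.95⁴)/(8·8.1³·5) = 2.9082 N/mm = 2908.2 N/m
Wire length L = πDN_a = π·8.1·5 = 127.23 mm
m = ρ·(πd²/4)·L = 7850 × 0.70882×10⁻⁶ m² × 0.12723 m = 0.00070796 kg
f_n = ½√(k/m) = 0.5·√(2908.2/0.00070796) = 0.5·√(4.1078e+06) = 1013.4 Hz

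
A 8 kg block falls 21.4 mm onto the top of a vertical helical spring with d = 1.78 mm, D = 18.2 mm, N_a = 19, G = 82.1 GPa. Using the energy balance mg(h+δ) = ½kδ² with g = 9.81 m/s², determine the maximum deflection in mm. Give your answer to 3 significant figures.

k = Gd⁴/(8D³N_a) = (82.1×10³)(1.78⁴)/(8·18.2³·19) = 0.89943 N/mm
W = mg = 8 × 9.81 = 78.48 N
½kδ² − Wδ − Wh = 0 → δ = (W + √(W² + 2kWh))/k
δ = (78.48 + √(6159.1 + 3021.12))/0.89943 = (78.48 + 95.814)/0.89943 = 193.78 mm

194 mm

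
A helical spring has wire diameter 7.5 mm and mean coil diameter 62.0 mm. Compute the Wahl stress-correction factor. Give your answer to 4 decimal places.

1.1776

C = D/d = 62.0/7.5 = 8.2667
K_W = (4C−1)/(4C−4) + 0.615/C = 32.067/29.067 + 0.0744 = 1.1776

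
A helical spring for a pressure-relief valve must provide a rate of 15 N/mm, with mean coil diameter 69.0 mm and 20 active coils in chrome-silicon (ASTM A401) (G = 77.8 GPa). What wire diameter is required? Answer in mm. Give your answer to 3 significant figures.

d = (8D³N_a·k / G)^(1/4) = (8·69.0³·20·15 / (77.8×10³))^0.25
  = (10134)^0.25 = 10.0333 mm

10.0 mm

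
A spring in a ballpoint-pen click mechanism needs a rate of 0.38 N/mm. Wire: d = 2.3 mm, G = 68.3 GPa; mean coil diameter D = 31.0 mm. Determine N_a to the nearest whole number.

21

N_a = Gd⁴/(8D³k) = (68.3×10³ × 2.3⁴)/(8 × 31.0³ × 0.38)
    = 1.91131e+06 / 90564.6 = 21.1 → 21 coils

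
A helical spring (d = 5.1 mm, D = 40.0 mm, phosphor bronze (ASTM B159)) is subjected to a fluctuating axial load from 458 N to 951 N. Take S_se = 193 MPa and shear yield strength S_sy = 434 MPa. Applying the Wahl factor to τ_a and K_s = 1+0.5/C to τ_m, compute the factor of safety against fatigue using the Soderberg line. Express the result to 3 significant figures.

0.401

C = D/d = 40.0/5.1 = 7.8431; K_W = (4C−1)/(4C−4)+0.615/C = 1.1880; K_s = 1+0.5/C = 1.0637
F_a = (F_max−F_min)/2 = 246.5 N; F_m = (F_max+F_min)/2 = 704.5 N
τ_a = K_W·8F_aD/(πd³) = 1.1880 × 189.28 = 224.87 MPa
τ_m = K_s·8F_mD/(πd³) = 1.0637 × 540.97 = 575.45 MPa
Soderberg: 1/n_f = τ_a/S_se + τ_m/S_sy = 224.87/193 + 575.45/434 = 1.16512 + 1.32593 = 2.491
n_f = 1/2.491 = 0.4014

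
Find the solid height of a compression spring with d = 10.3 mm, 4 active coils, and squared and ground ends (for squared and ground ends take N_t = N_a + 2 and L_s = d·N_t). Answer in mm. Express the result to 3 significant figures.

squared and ground ends: N_t = N_a + 2 = 4 + 2 = 6
L_s = d·N_t = 10.3 × 6 = 61.8 mm

61.8 mm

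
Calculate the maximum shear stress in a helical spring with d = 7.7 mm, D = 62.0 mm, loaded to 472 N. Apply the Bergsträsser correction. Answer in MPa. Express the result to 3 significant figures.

191 MPa

Spring index C = D/d = 62.0/7.7 = 8.0519
K_B = (4C+2)/(4C−3) = 34.208/29.208 = 1.1712
τ₀ = 8FD/(πd³) = 8·472·62.0/(π·7.7³) = 234112/1434.2 = 163.23 MPa
τ_max = K·τ₀ = 1.1712 × 163.23 = 191.17 MPa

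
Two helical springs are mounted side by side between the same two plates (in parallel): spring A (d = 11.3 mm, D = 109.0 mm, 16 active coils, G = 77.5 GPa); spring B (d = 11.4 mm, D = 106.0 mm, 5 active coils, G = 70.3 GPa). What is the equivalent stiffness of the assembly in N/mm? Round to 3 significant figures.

k_A = Gd⁴/(8D³N_a) = (77.5×10³)(11.3⁴)/(8·109.0³·16) = 7.623 N/mm
k_B = Gd⁴/(8D³N_a) = (70.3×10³)(11.4⁴)/(8·106.0³·5) = 24.923 N/mm
Parallel: k_eq = 7.623 + 24.923 = 32.546 N/mm

32.5 N/mm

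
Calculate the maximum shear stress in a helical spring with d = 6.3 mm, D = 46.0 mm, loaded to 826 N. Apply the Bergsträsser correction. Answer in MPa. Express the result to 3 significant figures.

461 MPa

Spring index C = D/d = 46.0/6.3 = 7.3016
K_B = (4C+2)/(4C−3) = 31.206/26.206 = 1.1908
τ₀ = 8FD/(πd³) = 8·826·46.0/(π·6.3³) = 303968/785.55 = 386.95 MPa
τ_max = K·τ₀ = 1.1908 × 386.95 = 460.78 MPa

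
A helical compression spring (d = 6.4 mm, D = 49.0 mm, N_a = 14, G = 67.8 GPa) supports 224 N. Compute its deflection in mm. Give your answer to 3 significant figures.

k = Gd⁴/(8D³N_a) = (67.8×10³)(6.4⁴)/(8·49.0³·14) = 8.6326 N/mm
δ = F/k = 224 / 8.6326 = 25.948 mm

25.9 mm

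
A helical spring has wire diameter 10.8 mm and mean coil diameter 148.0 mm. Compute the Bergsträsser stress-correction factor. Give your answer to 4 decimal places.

C = D/d = 148.0/10.8 = 13.7037
K_B = (4C+2)/(4C−3) = 56.815/51.815 = 1.0965

1.0965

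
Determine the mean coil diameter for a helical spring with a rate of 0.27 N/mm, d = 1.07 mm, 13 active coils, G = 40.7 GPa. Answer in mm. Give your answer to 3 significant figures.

D = (Gd⁴/(8N_a·k))^(1/3) = (40.7×10³·1.07⁴/(8·13·0.27))^(1/3)
  = (1899.91)^(1/3) = 12.3854 mm

12.4 mm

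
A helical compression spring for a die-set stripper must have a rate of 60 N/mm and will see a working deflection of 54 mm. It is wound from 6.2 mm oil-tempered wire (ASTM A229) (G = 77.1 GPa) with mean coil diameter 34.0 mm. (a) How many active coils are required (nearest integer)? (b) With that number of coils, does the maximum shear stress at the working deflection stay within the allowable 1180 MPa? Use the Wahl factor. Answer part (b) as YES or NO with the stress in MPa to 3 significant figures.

(a) 6 coils; (b) NO, τ_max = 1520 MPa

N_a = Gd⁴/(8D³k) = (77.1×10³)(6.2⁴)/(8·34.0³·60) = 6.039 → N_a = 6
Actual rate k = Gd⁴/(8D³·6) = 60.387 N/mm
Working load F = kδ = 60.387·54 = 3260.9 N
C = 34.0/6.2 = 5.4839; K_W = (4C−1)/(4C−4)+0.615/C = 1.2794
τ_max = K_W·8FD/(πd³) = 1.2794·1184.6 = 1515.6 MPa
τ_max > 1180 MPa → exceeds allowable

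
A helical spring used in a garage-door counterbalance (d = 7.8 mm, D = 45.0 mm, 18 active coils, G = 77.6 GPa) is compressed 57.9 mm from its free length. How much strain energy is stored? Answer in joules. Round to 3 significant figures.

36.7 J

k = Gd⁴/(8D³N_a) = (77.6×10³)(7.8⁴)/(8·45.0³·18) = 21.89 N/mm
U = ½kδ² = 0.5 × 21.89 × 57.9² = 36692 N·mm = 36.692 J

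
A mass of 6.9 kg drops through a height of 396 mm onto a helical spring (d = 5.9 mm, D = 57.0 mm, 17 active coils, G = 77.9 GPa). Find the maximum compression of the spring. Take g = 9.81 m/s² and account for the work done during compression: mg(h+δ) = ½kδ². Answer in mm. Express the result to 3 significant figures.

k = Gd⁴/(8D³N_a) = (77.9×10³)(5.9⁴)/(8·57.0³·17) = 3.7478 N/mm
W = mg = 6.9 × 9.81 = 67.689 N
½kδ² − Wδ − Wh = 0 → δ = (W + √(W² + 2kWh))/k
δ = (67.689 + √(4581.8 + 200921))/3.7478 = (67.689 + 453.32)/3.7478 = 139.02 mm

139 mm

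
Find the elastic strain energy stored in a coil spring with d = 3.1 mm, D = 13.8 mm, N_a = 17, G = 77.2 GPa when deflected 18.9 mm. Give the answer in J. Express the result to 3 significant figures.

3.56 J

k = Gd⁴/(8D³N_a) = (77.2×10³)(3.1⁴)/(8·13.8³·17) = 19.947 N/mm
U = ½kδ² = 0.5 × 19.947 × 18.9² = 3562.7 N·mm = 3.5627 J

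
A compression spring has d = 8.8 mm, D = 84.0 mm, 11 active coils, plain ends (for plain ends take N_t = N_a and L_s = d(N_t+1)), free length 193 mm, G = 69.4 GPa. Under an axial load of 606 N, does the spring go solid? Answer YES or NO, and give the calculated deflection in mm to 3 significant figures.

k = Gd⁴/(8D³N_a) = (69.4×10³)(8.8⁴)/(8·84.0³·11) = 7.9794 N/mm
N_t = 11; L_s = 8.8·12 = 105.6 mm; δ_solid = L₀ − L_s = 193 − 105.6 = 87.4 mm
δ = F/k = 606/7.9794 = 75.946 mm
δ < δ_solid → spring does not go solid

NO, δ = 75.9 mm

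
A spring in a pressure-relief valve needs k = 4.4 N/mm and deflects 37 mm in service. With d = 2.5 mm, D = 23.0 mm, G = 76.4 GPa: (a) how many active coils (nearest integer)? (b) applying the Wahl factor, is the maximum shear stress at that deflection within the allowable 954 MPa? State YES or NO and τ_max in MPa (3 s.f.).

N_a = Gd⁴/(8D³k) = (76.4×10³)(2.5⁴)/(8·23.0³·4.4) = 6.968 → N_a = 7
Actual rate k = Gd⁴/(8D³·7) = 4.3801 N/mm
Working load F = kδ = 4.3801·37 = 162.06 N
C = 23.0/2.5 = 9.2000; K_W = (4C−1)/(4C−4)+0.615/C = 1.1583
τ_max = K_W·8FD/(πd³) = 1.1583·607.48 = 703.65 MPa
τ_max ≤ 954 MPa → acceptable

(a) 7 coils; (b) YES, τ_max = 704 MPa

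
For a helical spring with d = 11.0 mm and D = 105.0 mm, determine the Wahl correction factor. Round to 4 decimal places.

C = D/d = 105.0/11.0 = 9.5455
K_W = (4C−1)/(4C−4) + 0.615/C = 37.182/34.182 + 0.0644 = 1.1522

1.1522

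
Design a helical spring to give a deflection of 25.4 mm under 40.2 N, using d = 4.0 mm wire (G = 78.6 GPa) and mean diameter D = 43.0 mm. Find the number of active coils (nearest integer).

Required rate k = F/δ = 40.2/25.4 = 1.5827 N/mm
N_a = Gd⁴/(8D³k) = (78.6×10³ × 4.0⁴)/(8 × 43.0³ × 1.5827)
    = 2.01216e+07 / 1.00667e+06 = 19.99 → 20 coils

20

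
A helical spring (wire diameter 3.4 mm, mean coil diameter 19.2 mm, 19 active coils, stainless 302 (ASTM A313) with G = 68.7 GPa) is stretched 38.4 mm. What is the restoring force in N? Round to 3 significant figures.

328 N

k = Gd⁴/(8D³N_a) = (68.7×10³)(3.4⁴)/(8·19.2³·19) = 8.5335 N/mm
F = k·δ = 8.5335 × 38.4 = 327.68 N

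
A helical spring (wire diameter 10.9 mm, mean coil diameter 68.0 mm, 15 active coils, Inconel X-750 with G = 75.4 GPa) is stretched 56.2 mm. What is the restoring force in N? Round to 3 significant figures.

1590 N

k = Gd⁴/(8D³N_a) = (75.4×10³)(10.9⁴)/(8·68.0³·15) = 28.208 N/mm
F = k·δ = 28.208 × 56.2 = 1585.3 N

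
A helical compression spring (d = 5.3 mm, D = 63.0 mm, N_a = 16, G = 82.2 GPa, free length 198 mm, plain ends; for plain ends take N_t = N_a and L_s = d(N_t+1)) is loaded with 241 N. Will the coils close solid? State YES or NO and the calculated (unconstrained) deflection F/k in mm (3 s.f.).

k = Gd⁴/(8D³N_a) = (82.2×10³)(5.3⁴)/(8·63.0³·16) = 2.0265 N/mm
N_t = 16; L_s = 5.3·17 = 90.1 mm; δ_solid = L₀ − L_s = 198 − 90.1 = 107.9 mm
δ = F/k = 241/2.0265 = 118.93 mm
δ ≥ δ_solid → spring goes solid

YES, δ = 119 mm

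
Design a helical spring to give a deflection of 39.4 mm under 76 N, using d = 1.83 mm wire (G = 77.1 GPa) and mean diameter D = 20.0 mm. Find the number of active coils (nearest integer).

7

Required rate k = F/δ = 76/39.4 = 1.9289 N/mm
N_a = Gd⁴/(8D³k) = (77.1×10³ × 1.83⁴)/(8 × 20.0³ × 1.9289)
    = 864687 / 123452 = 7.004 → 7 coils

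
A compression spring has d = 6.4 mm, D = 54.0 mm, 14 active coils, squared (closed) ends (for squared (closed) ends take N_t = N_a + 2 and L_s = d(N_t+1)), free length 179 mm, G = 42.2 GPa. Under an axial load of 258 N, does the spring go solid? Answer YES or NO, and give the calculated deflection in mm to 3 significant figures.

NO, δ = 64.3 mm

k = Gd⁴/(8D³N_a) = (42.2×10³)(6.4⁴)/(8·54.0³·14) = 4.0145 N/mm
N_t = 16; L_s = 6.4·17 = 108.8 mm; δ_solid = L₀ − L_s = 179 − 108.8 = 70.2 mm
δ = F/k = 258/4.0145 = 64.267 mm
δ < δ_solid → spring does not go solid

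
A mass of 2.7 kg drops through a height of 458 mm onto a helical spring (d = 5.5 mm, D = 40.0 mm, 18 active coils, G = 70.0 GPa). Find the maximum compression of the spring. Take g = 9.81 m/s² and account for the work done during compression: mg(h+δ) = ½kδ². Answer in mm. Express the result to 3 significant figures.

63.0 mm

k = Gd⁴/(8D³N_a) = (70.0×10³)(5.5⁴)/(8·40.0³·18) = 6.9503 N/mm
W = mg = 2.7 × 9.81 = 26.487 N
½kδ² − Wδ − Wh = 0 → δ = (W + √(W² + 2kWh))/k
δ = (26.487 + √(701.56 + 168630))/6.9503 = (26.487 + 411.5)/6.9503 = 63.016 mm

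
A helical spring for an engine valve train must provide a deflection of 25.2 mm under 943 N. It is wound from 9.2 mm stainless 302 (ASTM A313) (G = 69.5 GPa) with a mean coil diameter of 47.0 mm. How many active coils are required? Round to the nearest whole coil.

Required rate k = F/δ = 943/25.2 = 37.421 N/mm
N_a = Gd⁴/(8D³k) = (69.5×10³ × 9.2⁴)/(8 × 47.0³ × 37.421)
    = 4.97893e+08 / 3.1081e+07 = 16.02 → 16 coils

16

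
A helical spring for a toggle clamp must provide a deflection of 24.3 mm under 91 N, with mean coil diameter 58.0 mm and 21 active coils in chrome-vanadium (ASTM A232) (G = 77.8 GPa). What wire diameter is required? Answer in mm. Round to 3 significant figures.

Required rate k = F/δ = 91/24.3 = 3.7449 N/mm
d = (8D³N_a·k / G)^(1/4) = (8·58.0³·21·3.7449 / (77.8×10³))^0.25
  = (1577.8)^0.25 = 6.3025 mm

6.30 mm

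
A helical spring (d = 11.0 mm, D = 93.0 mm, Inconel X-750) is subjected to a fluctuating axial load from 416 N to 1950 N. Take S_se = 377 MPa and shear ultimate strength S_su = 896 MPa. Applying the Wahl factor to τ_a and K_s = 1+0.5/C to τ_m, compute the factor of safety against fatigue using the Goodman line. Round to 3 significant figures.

C = D/d = 93.0/11.0 = 8.4545; K_W = (4C−1)/(4C−4)+0.615/C = 1.1734; K_s = 1+0.5/C = 1.0591
F_a = (F_max−F_min)/2 = 767 N; F_m = (F_max+F_min)/2 = 1183 N
τ_a = K_W·8F_aD/(πd³) = 1.1734 × 136.47 = 160.13 MPa
τ_m = K_s·8F_mD/(πd³) = 1.0591 × 210.49 = 222.94 MPa
Goodman: 1/n_f = τ_a/S_se + τ_m/S_su = 160.13/377 + 222.94/896 = 0.42474 + 0.24881 = 0.67356
n_f = 1/0.67356 = 1.485

1.48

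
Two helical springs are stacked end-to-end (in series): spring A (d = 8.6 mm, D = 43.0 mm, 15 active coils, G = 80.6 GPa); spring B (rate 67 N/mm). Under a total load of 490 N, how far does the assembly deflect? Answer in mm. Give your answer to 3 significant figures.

17.9 mm

k_A = Gd⁴/(8D³N_a) = (80.6×10³)(8.6⁴)/(8·43.0³·15) = 46.211 N/mm
Series: 1/k_eq = 1/46.211 + 1/67 = 0.036565; k_eq = 27.348 N/mm
δ = F/k_eq = 490/27.348 = 17.917 mm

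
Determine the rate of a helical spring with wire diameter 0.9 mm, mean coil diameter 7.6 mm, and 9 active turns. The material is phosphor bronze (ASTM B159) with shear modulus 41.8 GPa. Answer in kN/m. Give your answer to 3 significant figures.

0.868 kN/m

k = Gd⁴/(8D³N_a) = (41.8×10³ × 0.9⁴) / (8 × 7.6³ × 9)
  = 27425 / 31606.3 = 0.86771 N/mm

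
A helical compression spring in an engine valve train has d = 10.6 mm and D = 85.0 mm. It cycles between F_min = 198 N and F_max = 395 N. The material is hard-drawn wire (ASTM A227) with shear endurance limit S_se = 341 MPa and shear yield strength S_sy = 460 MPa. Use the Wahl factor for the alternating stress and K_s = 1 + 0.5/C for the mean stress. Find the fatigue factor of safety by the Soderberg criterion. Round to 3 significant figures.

5.36

C = D/d = 85.0/10.6 = 8.0189; K_W = (4C−1)/(4C−4)+0.615/C = 1.1835; K_s = 1+0.5/C = 1.0624
F_a = (F_max−F_min)/2 = 98.5 N; F_m = (F_max+F_min)/2 = 296.5 N
τ_a = K_W·8F_aD/(πd³) = 1.1835 × 17.901 = 21.187 MPa
τ_m = K_s·8F_mD/(πd³) = 1.0624 × 53.885 = 57.245 MPa
Soderberg: 1/n_f = τ_a/S_se + τ_m/S_sy = 21.187/341 + 57.245/460 = 0.06213 + 0.12444 = 0.18658
n_f = 1/0.18658 = 5.36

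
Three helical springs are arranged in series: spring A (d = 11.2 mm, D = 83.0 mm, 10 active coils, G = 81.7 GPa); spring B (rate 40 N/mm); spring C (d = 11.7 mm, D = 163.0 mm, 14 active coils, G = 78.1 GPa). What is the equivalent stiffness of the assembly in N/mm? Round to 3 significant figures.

k_A = Gd⁴/(8D³N_a) = (81.7×10³)(11.2⁴)/(8·83.0³·10) = 28.104 N/mm
k_C = Gd⁴/(8D³N_a) = (78.1×10³)(11.7⁴)/(8·163.0³·14) = 3.0173 N/mm
Series: 1/k_eq = 1/28.104 + 1/40 + 1/3.0173 = 0.39201; k_eq = 2.551 N/mm

2.55 N/mm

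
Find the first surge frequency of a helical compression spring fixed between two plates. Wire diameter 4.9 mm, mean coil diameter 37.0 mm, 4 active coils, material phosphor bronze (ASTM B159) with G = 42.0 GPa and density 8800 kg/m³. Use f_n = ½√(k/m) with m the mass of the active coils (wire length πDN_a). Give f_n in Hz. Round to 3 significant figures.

k = Gd⁴/(8D³N_a) = (42.0×10³)(4.9⁴)/(8·37.0³·4) = 14.938 N/mm = 14938 N/m
Wire length L = πDN_a = π·37.0·4 = 464.96 mm
m = ρ·(πd²/4)·L = 8800 × 18.857×10⁻⁶ m² × 0.46496 m = 0.077157 kg
f_n = ½√(k/m) = 0.5·√(14938/0.077157) = 0.5·√(1.936e+05) = 220 Hz

220 Hz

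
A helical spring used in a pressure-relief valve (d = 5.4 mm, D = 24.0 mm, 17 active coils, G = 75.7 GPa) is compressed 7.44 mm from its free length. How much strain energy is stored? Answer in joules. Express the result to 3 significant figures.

k = Gd⁴/(8D³N_a) = (75.7×10³)(5.4⁴)/(8·24.0³·17) = 34.237 N/mm
U = ½kδ² = 0.5 × 34.237 × 7.44² = 947.58 N·mm = 0.94758 J

0.948 J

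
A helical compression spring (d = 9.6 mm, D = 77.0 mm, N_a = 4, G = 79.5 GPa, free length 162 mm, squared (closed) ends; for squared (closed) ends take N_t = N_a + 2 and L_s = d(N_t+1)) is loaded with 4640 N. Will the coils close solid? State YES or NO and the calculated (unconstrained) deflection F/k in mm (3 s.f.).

k = Gd⁴/(8D³N_a) = (79.5×10³)(9.6⁴)/(8·77.0³·4) = 46.22 N/mm
N_t = 6; L_s = 9.6·7 = 67.2 mm; δ_solid = L₀ − L_s = 162 − 67.2 = 94.8 mm
δ = F/k = 4640/46.22 = 100.39 mm
δ ≥ δ_solid → spring goes solid

YES, δ = 100 mm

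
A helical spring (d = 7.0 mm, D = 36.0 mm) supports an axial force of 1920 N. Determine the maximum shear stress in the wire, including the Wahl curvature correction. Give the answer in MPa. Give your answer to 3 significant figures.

667 MPa

Spring index C = D/d = 36.0/7.0 = 5.1429
K_W = (4C−1)/(4C−4) + 0.615/C = 19.571/16.571 + 0.1196 = 1.3006
τ₀ = 8FD/(πd³) = 8·1920·36.0/(π·7.0³) = 552960/1077.6 = 513.16 MPa
τ_max = K·τ₀ = 1.3006 × 513.16 = 667.42 MPa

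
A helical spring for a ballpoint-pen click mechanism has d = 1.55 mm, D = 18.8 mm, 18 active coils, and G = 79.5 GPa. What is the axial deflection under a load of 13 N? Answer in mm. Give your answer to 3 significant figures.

k = Gd⁴/(8D³N_a) = (79.5×10³)(1.55⁴)/(8·18.8³·18) = 0.47958 N/mm
δ = F/k = 13 / 0.47958 = 27.107 mm

27.1 mm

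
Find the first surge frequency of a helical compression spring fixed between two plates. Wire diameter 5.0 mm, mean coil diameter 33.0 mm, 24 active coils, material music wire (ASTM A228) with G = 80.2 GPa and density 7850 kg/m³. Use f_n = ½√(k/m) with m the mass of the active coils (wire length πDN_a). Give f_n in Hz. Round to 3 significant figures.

k = Gd⁴/(8D³N_a) = (80.2×10³)(5.0⁴)/(8·33.0³·24) = 7.2646 N/mm = 7264.6 N/m
Wire length L = πDN_a = π·33.0·24 = 2488.1 mm
m = ρ·(πd²/4)·L = 7850 × 19.635×10⁻⁶ m² × 2.4881 m = 0.38351 kg
f_n = ½√(k/m) = 0.5·√(7264.6/0.38351) = 0.5·√(18942) = 68.816 Hz

68.8 Hz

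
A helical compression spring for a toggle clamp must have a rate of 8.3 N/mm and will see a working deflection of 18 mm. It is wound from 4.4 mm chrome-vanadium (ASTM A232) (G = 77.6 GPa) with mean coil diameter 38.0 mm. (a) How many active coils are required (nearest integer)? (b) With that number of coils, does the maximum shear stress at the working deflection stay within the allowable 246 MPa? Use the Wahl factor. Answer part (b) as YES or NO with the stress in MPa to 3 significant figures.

N_a = Gd⁴/(8D³k) = (77.6×10³)(4.4⁴)/(8·38.0³·8.3) = 7.983 → N_a = 8
Actual rate k = Gd⁴/(8D³·8) = 8.2821 N/mm
Working load F = kδ = 8.2821·18 = 149.08 N
C = 38.0/4.4 = 8.6364; K_W = (4C−1)/(4C−4)+0.615/C = 1.1694
τ_max = K_W·8FD/(πd³) = 1.1694·169.35 = 198.04 MPa
τ_max ≤ 246 MPa → acceptable

(a) 8 coils; (b) YES, τ_max = 198 MPa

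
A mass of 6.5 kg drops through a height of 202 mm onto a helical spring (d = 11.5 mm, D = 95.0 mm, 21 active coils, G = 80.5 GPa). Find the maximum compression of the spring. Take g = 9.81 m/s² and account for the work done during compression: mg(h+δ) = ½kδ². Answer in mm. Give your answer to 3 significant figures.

k = Gd⁴/(8D³N_a) = (80.5×10³)(11.5⁴)/(8·95.0³·21) = 9.7748 N/mm
W = mg = 6.5 × 9.81 = 63.765 N
½kδ² − Wδ − Wh = 0 → δ = (W + √(W² + 2kWh))/k
δ = (63.765 + √(4066 + 251809))/9.7748 = (63.765 + 505.84)/9.7748 = 58.273 mm

58.3 mm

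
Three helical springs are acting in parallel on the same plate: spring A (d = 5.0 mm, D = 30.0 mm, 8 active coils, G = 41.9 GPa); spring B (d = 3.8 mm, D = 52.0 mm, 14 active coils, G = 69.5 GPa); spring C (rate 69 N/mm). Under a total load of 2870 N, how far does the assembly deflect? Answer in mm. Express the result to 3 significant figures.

k_A = Gd⁴/(8D³N_a) = (41.9×10³)(5.0⁴)/(8·30.0³·8) = 15.155 N/mm
k_B = Gd⁴/(8D³N_a) = (69.5×10³)(3.8⁴)/(8·52.0³·14) = 0.92022 N/mm
Parallel: k_eq = 15.155 + 0.92022 + 69 = 85.075 N/mm
δ = F/k_eq = 2870/85.075 = 33.735 mm

33.7 mm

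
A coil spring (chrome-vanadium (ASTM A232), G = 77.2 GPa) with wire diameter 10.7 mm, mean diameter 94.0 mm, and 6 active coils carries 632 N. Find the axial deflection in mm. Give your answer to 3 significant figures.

k = Gd⁴/(8D³N_a) = (77.2×10³)(10.7⁴)/(8·94.0³·6) = 25.382 N/mm
δ = F/k = 632 / 25.382 = 24.899 mm

24.9 mm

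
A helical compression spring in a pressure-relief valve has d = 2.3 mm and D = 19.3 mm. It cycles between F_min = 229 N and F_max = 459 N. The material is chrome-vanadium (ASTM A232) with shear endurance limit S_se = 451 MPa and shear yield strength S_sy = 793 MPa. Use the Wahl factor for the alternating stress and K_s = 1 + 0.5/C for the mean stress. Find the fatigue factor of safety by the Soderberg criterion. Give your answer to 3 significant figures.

0.326

C = D/d = 19.3/2.3 = 8.3913; K_W = (4C−1)/(4C−4)+0.615/C = 1.1748; K_s = 1+0.5/C = 1.0596
F_a = (F_max−F_min)/2 = 115 N; F_m = (F_max+F_min)/2 = 344 N
τ_a = K_W·8F_aD/(πd³) = 1.1748 × 464.53 = 545.71 MPa
τ_m = K_s·8F_mD/(πd³) = 1.0596 × 1389.5 = 1472.3 MPa
Soderberg: 1/n_f = τ_a/S_se + τ_m/S_sy = 545.71/451 + 1472.3/793 = 1.21000 + 1.85667 = 3.0667
n_f = 1/3.0667 = 0.3261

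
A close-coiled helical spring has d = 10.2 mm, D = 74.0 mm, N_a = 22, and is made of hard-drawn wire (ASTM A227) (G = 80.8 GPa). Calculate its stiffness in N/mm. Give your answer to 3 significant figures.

12.3 N/mm

k = Gd⁴/(8D³N_a) = (80.8×10³ × 10.2⁴) / (8 × 74.0³ × 22)
  = 8.74605e+08 / 7.13194e+07 = 12.263 N/mm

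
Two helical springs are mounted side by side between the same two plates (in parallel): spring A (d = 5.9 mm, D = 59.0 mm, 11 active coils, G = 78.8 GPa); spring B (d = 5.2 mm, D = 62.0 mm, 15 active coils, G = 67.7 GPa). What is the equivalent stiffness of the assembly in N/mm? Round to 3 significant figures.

7.01 N/mm

k_A = Gd⁴/(8D³N_a) = (78.8×10³)(5.9⁴)/(8·59.0³·11) = 5.2832 N/mm
k_B = Gd⁴/(8D³N_a) = (67.7×10³)(5.2⁴)/(8·62.0³·15) = 1.7308 N/mm
Parallel: k_eq = 5.2832 + 1.7308 = 7.014 N/mm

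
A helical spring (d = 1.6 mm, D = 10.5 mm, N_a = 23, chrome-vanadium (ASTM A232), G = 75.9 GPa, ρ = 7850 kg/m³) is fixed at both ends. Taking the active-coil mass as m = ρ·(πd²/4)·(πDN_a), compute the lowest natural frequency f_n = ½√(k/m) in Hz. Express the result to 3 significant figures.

221 Hz

k = Gd⁴/(8D³N_a) = (75.9×10³)(1.6⁴)/(8·10.5³·23) = 2.3353 N/mm = 2335.3 N/m
Wire length L = πDN_a = π·10.5·23 = 758.69 mm
m = ρ·(πd²/4)·L = 7850 × 2.0106×10⁻⁶ m² × 0.75869 m = 0.011975 kg
f_n = ½√(k/m) = 0.5·√(2335.3/0.011975) = 0.5·√(1.9502e+05) = 220.8 Hz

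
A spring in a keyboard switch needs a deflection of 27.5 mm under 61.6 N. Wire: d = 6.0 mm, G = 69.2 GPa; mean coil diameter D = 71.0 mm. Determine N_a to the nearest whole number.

14

Required rate k = F/δ = 61.6/27.5 = 2.24 N/mm
N_a = Gd⁴/(8D³k) = (69.2×10³ × 6.0⁴)/(8 × 71.0³ × 2.24)
    = 8.96832e+07 / 6.41377e+06 = 13.98 → 14 coils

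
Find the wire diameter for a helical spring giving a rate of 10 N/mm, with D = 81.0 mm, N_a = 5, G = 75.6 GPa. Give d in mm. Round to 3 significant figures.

d = (8D³N_a·k / G)^(1/4) = (8·81.0³·5·10 / (75.6×10³))^0.25
  = (2811.9)^0.25 = 7.2820 mm

7.28 mm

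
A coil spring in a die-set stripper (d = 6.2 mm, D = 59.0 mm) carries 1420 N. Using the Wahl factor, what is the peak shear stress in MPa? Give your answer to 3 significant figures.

1030 MPa

Spring index C = D/d = 59.0/6.2 = 9.5161
K_W = (4C−1)/(4C−4) + 0.615/C = 37.065/34.065 + 0.0646 = 1.1527
τ₀ = 8FD/(πd³) = 8·1420·59.0/(π·6.2³) = 670240/748.73 = 895.17 MPa
τ_max = K·τ₀ = 1.1527 × 895.17 = 1031.9 MPa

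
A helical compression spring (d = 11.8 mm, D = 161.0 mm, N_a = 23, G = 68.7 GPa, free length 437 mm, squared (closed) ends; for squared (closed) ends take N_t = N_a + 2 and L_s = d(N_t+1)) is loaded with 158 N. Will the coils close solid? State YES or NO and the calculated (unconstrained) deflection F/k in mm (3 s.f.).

k = Gd⁴/(8D³N_a) = (68.7×10³)(11.8⁴)/(8·161.0³·23) = 1.7346 N/mm
N_t = 25; L_s = 11.8·26 = 306.8 mm; δ_solid = L₀ − L_s = 437 − 306.8 = 130.2 mm
δ = F/k = 158/1.7346 = 91.089 mm
δ < δ_solid → spring does not go solid

NO, δ = 91.1 mm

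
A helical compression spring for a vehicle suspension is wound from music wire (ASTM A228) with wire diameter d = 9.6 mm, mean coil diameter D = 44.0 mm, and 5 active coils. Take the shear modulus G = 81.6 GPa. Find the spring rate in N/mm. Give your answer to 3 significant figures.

203 N/mm

k = Gd⁴/(8D³N_a) = (81.6×10³ × 9.6⁴) / (8 × 44.0³ × 5)
  = 6.93067e+08 / 3.40736e+06 = 203.4 N/mm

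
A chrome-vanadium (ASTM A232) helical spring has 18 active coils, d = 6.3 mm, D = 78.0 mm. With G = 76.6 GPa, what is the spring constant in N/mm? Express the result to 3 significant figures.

1.77 N/mm

k = Gd⁴/(8D³N_a) = (76.6×10³ × 6.3⁴) / (8 × 78.0³ × 18)
  = 1.20668e+08 / 6.83355e+07 = 1.7658 N/mm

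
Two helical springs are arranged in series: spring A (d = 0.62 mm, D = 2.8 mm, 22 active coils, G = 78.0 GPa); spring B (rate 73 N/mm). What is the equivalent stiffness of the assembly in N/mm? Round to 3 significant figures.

k_A = Gd⁴/(8D³N_a) = (78.0×10³)(0.62⁴)/(8·2.8³·22) = 2.9831 N/mm
Series: 1/k_eq = 1/2.9831 + 1/73 = 0.34892; k_eq = 2.866 N/mm

2.87 N/mm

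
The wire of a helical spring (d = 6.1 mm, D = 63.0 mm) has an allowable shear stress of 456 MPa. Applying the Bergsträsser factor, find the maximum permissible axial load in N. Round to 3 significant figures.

571 N

C = D/d = 63.0/6.1 = 10.3279
K_B = (4C+2)/(4C−3) = 43.311/38.311 = 1.1305
τ_max = K·8FD/(πd³) → F_max = τ_allow·πd³/(8DK)
F_max = 456·π·6.1³/(8·63.0·1.1305) = 3.2517e+05/569.78 = 570.69 N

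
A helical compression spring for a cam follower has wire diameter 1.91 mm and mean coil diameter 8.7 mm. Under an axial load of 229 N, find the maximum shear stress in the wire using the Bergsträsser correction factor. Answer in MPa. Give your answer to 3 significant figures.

967 MPa

Spring index C = D/d = 8.7/1.91 = 4.5550
K_B = (4C+2)/(4C−3) = 20.220/15.220 = 1.3285
τ₀ = 8FD/(πd³) = 8·229·8.7/(π·1.91³) = 15938.4/21.89 = 728.11 MPa
τ_max = K·τ₀ = 1.3285 × 728.11 = 967.3 MPa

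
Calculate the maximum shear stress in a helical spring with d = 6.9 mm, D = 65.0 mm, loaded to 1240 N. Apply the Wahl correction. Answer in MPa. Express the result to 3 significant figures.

Spring index C = D/d = 65.0/6.9 = 9.4203
K_W = (4C−1)/(4C−4) + 0.615/C = 36.681/33.681 + 0.0653 = 1.1544
τ₀ = 8FD/(πd³) = 8·1240·65.0/(π·6.9³) = 644800/1032 = 624.78 MPa
τ_max = K·τ₀ = 1.1544 × 624.78 = 721.22 MPa

721 MPa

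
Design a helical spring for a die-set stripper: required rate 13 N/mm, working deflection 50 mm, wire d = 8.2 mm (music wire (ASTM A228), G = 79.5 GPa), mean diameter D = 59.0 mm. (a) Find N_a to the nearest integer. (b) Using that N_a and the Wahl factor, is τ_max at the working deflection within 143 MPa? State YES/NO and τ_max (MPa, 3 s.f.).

(a) 17 coils; (b) NO, τ_max = 212 MPa

N_a = Gd⁴/(8D³k) = (79.5×10³)(8.2⁴)/(8·59.0³·13) = 16.83 → N_a = 17
Actual rate k = Gd⁴/(8D³·17) = 12.868 N/mm
Working load F = kδ = 12.868·50 = 643.42 N
C = 59.0/8.2 = 7.1951; K_W = (4C−1)/(4C−4)+0.615/C = 1.2065
τ_max = K_W·8FD/(πd³) = 1.2065·175.33 = 211.54 MPa
τ_max > 143 MPa → exceeds allowable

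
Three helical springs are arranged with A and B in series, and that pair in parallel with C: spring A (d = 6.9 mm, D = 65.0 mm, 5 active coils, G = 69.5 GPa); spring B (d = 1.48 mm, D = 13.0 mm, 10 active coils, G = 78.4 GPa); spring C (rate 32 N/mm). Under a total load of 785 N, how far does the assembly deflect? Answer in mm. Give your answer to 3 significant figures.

23.2 mm

k_A = Gd⁴/(8D³N_a) = (69.5×10³)(6.9⁴)/(8·65.0³·5) = 14.341 N/mm
k_B = Gd⁴/(8D³N_a) = (78.4×10³)(1.48⁴)/(8·13.0³·10) = 2.1401 N/mm
Springs A,B series: k_AB = 1/(1/14.341+1/2.1401) = 1.8622 N/mm; parallel with C: k_eq = 1.8622+32 = 33.862 N/mm
δ = F/k_eq = 785/33.862 = 23.182 mm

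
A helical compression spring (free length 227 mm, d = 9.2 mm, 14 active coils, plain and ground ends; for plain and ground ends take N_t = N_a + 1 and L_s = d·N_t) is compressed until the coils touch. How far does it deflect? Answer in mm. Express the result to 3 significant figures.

N_t = 15; L_s = 9.2·15 = 138 mm
δ_solid = L₀ − L_s = 227 − 138 = 89 mm

89.0 mm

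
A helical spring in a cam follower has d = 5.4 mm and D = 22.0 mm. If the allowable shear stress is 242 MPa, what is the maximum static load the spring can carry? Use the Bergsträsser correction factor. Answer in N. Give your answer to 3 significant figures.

494 N

C = D/d = 22.0/5.4 = 4.0741
K_B = (4C+2)/(4C−3) = 18.296/13.296 = 1.3760
τ_max = K·8FD/(πd³) → F_max = τ_allow·πd³/(8DK)
F_max = 242·π·5.4³/(8·22.0·1.3760) = 1.1971e+05/242.18 = 494.31 N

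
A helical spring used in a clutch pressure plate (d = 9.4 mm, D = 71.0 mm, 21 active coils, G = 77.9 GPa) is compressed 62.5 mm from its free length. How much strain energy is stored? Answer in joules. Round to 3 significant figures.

k = Gd⁴/(8D³N_a) = (77.9×10³)(9.4⁴)/(8·71.0³·21) = 10.115 N/mm
U = ½kδ² = 0.5 × 10.115 × 62.5² = 19756 N·mm = 19.756 J

19.8 J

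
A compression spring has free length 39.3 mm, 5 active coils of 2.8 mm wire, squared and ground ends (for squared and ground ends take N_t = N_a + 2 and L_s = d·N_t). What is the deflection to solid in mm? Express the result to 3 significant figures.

N_t = 7; L_s = 2.8·7 = 19.6 mm
δ_solid = L₀ − L_s = 39.3 − 19.6 = 19.7 mm

19.7 mm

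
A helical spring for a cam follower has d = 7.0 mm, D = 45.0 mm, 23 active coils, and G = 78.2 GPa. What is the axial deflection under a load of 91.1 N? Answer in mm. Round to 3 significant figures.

8.14 mm

k = Gd⁴/(8D³N_a) = (78.2×10³)(7.0⁴)/(8·45.0³·23) = 11.198 N/mm
δ = F/k = 91.1 / 11.198 = 8.1353 mm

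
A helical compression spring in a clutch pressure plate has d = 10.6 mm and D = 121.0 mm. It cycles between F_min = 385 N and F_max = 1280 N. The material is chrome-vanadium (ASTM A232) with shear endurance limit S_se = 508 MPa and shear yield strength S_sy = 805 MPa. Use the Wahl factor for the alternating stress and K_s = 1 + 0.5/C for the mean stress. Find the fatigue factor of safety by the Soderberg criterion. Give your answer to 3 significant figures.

C = D/d = 121.0/10.6 = 11.4151; K_W = (4C−1)/(4C−4)+0.615/C = 1.1259; K_s = 1+0.5/C = 1.0438
F_a = (F_max−F_min)/2 = 447.5 N; F_m = (F_max+F_min)/2 = 832.5 N
τ_a = K_W·8F_aD/(πd³) = 1.1259 × 115.77 = 130.35 MPa
τ_m = K_s·8F_mD/(πd³) = 1.0438 × 215.37 = 224.81 MPa
Soderberg: 1/n_f = τ_a/S_se + τ_m/S_sy = 130.35/508 + 224.81/805 = 0.25659 + 0.27926 = 0.53585
n_f = 1/0.53585 = 1.866

1.87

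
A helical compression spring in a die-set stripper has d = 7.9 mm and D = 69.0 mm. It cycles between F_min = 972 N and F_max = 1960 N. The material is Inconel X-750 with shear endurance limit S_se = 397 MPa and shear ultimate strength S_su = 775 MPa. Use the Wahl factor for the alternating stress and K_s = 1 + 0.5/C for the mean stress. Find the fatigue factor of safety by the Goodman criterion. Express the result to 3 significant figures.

C = D/d = 69.0/7.9 = 8.7342; K_W = (4C−1)/(4C−4)+0.615/C = 1.1674; K_s = 1+0.5/C = 1.0572
F_a = (F_max−F_min)/2 = 494 N; F_m = (F_max+F_min)/2 = 1466 N
τ_a = K_W·8F_aD/(πd³) = 1.1674 × 176.05 = 205.52 MPa
τ_m = K_s·8F_mD/(πd³) = 1.0572 × 522.45 = 552.35 MPa
Goodman: 1/n_f = τ_a/S_se + τ_m/S_su = 205.52/397 + 552.35/775 = 0.51768 + 0.71272 = 1.2304
n_f = 1/1.2304 = 0.8127

0.813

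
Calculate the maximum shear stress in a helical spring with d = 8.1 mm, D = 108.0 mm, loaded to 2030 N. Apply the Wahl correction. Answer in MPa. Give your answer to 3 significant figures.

Spring index C = D/d = 108.0/8.1 = 13.3333
K_W = (4C−1)/(4C−4) + 0.615/C = 52.333/49.333 + 0.0461 = 1.1069
τ₀ = 8FD/(πd³) = 8·2030·108.0/(π·8.1³) = 1.75392e+06/1669.6 = 1050.5 MPa
τ_max = K·τ₀ = 1.1069 × 1050.5 = 1162.9 MPa

1160 MPa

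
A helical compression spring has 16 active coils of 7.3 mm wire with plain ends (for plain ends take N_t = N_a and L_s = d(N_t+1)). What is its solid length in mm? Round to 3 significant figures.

plain ends: N_t = N_a = 16
L_s = d·(N_t+1) = 7.3 × 17 = 124.1 mm

124 mm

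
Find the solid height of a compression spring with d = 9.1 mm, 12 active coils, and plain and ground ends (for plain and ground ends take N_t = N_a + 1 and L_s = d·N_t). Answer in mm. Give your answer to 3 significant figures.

plain and ground ends: N_t = N_a + 1 = 12 + 1 = 13
L_s = d·N_t = 9.1 × 13 = 118.3 mm

118 mm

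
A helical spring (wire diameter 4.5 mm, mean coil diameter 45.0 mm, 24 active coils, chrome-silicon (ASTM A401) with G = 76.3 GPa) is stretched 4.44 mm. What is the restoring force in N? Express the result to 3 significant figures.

7.94 N

k = Gd⁴/(8D³N_a) = (76.3×10³)(4.5⁴)/(8·45.0³·24) = 1.7883 N/mm
F = k·δ = 1.7883 × 4.44 = 7.94 N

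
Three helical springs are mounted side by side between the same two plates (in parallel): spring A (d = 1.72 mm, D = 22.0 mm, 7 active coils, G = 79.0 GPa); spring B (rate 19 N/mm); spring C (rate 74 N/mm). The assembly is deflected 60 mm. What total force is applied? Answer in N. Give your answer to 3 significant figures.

k_A = Gd⁴/(8D³N_a) = (79.0×10³)(1.72⁴)/(8·22.0³·7) = 1.1595 N/mm
Parallel: k_eq = 1.1595 + 19 + 74 = 94.16 N/mm
F = k_eq·δ = 94.16·60 = 5649.6 N

5650 N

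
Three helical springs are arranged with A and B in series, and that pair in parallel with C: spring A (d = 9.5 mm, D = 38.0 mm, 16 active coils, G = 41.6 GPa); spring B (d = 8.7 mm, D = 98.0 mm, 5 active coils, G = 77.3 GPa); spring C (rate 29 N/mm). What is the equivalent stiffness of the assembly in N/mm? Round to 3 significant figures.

38.5 N/mm

k_A = Gd⁴/(8D³N_a) = (41.6×10³)(9.5⁴)/(8·38.0³·16) = 48.242 N/mm
k_B = Gd⁴/(8D³N_a) = (77.3×10³)(8.7⁴)/(8·98.0³·5) = 11.763 N/mm
Springs A,B series: k_AB = 1/(1/48.242+1/11.763) = 9.4571 N/mm; parallel with C: k_eq = 9.4571+29 = 38.457 N/mm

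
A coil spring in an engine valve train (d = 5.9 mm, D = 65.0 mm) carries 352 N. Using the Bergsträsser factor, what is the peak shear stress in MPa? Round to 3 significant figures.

318 MPa

Spring index C = D/d = 65.0/5.9 = 11.0169
K_B = (4C+2)/(4C−3) = 46.068/41.068 = 1.1217
τ₀ = 8FD/(πd³) = 8·352·65.0/(π·5.9³) = 183040/645.22 = 283.69 MPa
τ_max = K·τ₀ = 1.1217 × 283.69 = 318.23 MPa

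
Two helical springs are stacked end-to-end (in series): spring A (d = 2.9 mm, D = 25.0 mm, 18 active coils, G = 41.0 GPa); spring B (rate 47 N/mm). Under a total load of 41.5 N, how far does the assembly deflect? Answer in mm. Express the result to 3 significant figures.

33.1 mm

k_A = Gd⁴/(8D³N_a) = (41.0×10³)(2.9⁴)/(8·25.0³·18) = 1.2888 N/mm
Series: 1/k_eq = 1/1.2888 + 1/47 = 0.79718; k_eq = 1.2544 N/mm
δ = F/k_eq = 41.5/1.2544 = 33.083 mm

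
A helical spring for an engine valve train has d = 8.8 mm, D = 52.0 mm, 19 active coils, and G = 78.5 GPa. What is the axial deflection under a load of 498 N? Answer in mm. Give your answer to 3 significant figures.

k = Gd⁴/(8D³N_a) = (78.5×10³)(8.8⁴)/(8·52.0³·19) = 22.027 N/mm
δ = F/k = 498 / 22.027 = 22.609 mm

22.6 mm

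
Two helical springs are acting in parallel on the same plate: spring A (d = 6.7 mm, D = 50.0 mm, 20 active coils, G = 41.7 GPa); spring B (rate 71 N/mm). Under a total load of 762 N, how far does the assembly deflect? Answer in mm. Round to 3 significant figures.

10.1 mm

k_A = Gd⁴/(8D³N_a) = (41.7×10³)(6.7⁴)/(8·50.0³·20) = 4.2015 N/mm
Parallel: k_eq = 4.2015 + 71 = 75.202 N/mm
δ = F/k_eq = 762/75.202 = 10.133 mm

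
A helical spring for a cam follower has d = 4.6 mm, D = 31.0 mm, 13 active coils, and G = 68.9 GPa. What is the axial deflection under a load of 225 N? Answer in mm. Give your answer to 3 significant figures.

22.6 mm

k = Gd⁴/(8D³N_a) = (68.9×10³)(4.6⁴)/(8·31.0³·13) = 9.9571 N/mm
δ = F/k = 225 / 9.9571 = 22.597 mm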